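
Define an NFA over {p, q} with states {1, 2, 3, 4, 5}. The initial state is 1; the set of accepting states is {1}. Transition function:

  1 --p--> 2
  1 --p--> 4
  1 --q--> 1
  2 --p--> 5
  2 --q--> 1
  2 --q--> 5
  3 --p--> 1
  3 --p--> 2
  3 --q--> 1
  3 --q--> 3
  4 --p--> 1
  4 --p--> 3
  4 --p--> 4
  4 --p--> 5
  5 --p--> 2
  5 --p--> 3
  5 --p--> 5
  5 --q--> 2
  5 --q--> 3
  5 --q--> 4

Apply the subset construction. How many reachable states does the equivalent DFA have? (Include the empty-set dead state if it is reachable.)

Start state of the DFA: {1}.
{1} --p--> {2, 4}  [new]
{1} --q--> {1}  [seen]
{2, 4} --p--> {1, 3, 4, 5}  [new]
{2, 4} --q--> {1, 5}  [new]
{1, 3, 4, 5} --p--> {1, 2, 3, 4, 5}  [new]
{1, 3, 4, 5} --q--> {1, 2, 3, 4}  [new]
{1, 5} --p--> {2, 3, 4, 5}  [new]
{1, 5} --q--> {1, 2, 3, 4}  [seen]
{1, 2, 3, 4, 5} --p--> {1, 2, 3, 4, 5}  [seen]
{1, 2, 3, 4, 5} --q--> {1, 2, 3, 4, 5}  [seen]
{1, 2, 3, 4} --p--> {1, 2, 3, 4, 5}  [seen]
{1, 2, 3, 4} --q--> {1, 3, 5}  [new]
{2, 3, 4, 5} --p--> {1, 2, 3, 4, 5}  [seen]
{2, 3, 4, 5} --q--> {1, 2, 3, 4, 5}  [seen]
{1, 3, 5} --p--> {1, 2, 3, 4, 5}  [seen]
{1, 3, 5} --q--> {1, 2, 3, 4}  [seen]
Reachable DFA states: {1}, {2, 4}, {1, 3, 4, 5}, {1, 5}, {1, 2, 3, 4, 5}, {1, 2, 3, 4}, {2, 3, 4, 5}, {1, 3, 5}.

8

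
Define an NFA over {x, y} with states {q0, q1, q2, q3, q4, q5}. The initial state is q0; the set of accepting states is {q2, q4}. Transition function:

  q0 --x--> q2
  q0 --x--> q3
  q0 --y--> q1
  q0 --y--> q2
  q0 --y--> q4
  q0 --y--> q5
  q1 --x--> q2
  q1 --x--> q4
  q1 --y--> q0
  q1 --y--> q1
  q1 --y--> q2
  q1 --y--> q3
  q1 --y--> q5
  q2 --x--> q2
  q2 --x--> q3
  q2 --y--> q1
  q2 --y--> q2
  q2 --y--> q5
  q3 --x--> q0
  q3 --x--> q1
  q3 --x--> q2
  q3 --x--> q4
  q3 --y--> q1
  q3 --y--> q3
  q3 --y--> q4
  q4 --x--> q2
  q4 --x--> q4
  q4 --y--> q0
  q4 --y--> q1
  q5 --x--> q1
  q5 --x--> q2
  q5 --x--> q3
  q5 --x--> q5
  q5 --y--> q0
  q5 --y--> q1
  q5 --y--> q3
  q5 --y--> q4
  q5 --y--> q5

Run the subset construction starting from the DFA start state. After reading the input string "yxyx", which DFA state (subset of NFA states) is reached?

Start: {q0}.
δ(q0,y) = {q1, q2, q4, q5}.
Union: {q1, q2, q4, q5}.
After y: {q1, q2, q4, q5}.
δ(q1,x) = {q2, q4}; δ(q2,x) = {q2, q3}; δ(q4,x) = {q2, q4}; δ(q5,x) = {q1, q2, q3, q5}.
Union: {q1, q2, q3, q4, q5}.
After x: {q1, q2, q3, q4, q5}.
δ(q1,y) = {q0, q1, q2, q3, q5}; δ(q2,y) = {q1, q2, q5}; δ(q3,y) = {q1, q3, q4}; δ(q4,y) = {q0, q1}; δ(q5,y) = {q0, q1, q3, q4, q5}.
Union: {q0, q1, q2, q3, q4, q5}.
After y: {q0, q1, q2, q3, q4, q5}.
δ(q0,x) = {q2, q3}; δ(q1,x) = {q2, q4}; δ(q2,x) = {q2, q3}; δ(q3,x) = {q0, q1, q2, q4}; δ(q4,x) = {q2, q4}; δ(q5,x) = {q1, q2, q3, q5}.
Union: {q0, q1, q2, q3, q4, q5}.
After x: {q0, q1, q2, q3, q4, q5}.

{q0, q1, q2, q3, q4, q5}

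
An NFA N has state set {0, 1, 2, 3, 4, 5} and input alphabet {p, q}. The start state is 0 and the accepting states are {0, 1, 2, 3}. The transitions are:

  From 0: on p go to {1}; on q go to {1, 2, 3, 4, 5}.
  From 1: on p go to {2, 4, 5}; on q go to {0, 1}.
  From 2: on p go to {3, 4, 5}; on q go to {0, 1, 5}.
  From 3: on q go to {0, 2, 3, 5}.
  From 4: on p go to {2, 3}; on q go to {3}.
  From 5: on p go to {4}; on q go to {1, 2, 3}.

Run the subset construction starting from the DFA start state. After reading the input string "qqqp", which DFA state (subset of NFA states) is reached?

Start: {0}.
δ(0,q) = {1, 2, 3, 4, 5}.
Union: {1, 2, 3, 4, 5}.
After q: {1, 2, 3, 4, 5}.
δ(1,q) = {0, 1}; δ(2,q) = {0, 1, 5}; δ(3,q) = {0, 2, 3, 5}; δ(4,q) = {3}; δ(5,q) = {1, 2, 3}.
Union: {0, 1, 2, 3, 5}.
After q: {0, 1, 2, 3, 5}.
δ(0,q) = {1, 2, 3, 4, 5}; δ(1,q) = {0, 1}; δ(2,q) = {0, 1, 5}; δ(3,q) = {0, 2, 3, 5}; δ(5,q) = {1, 2, 3}.
Union: {0, 1, 2, 3, 4, 5}.
After q: {0, 1, 2, 3, 4, 5}.
δ(0,p) = {1}; δ(1,p) = {2, 4, 5}; δ(2,p) = {3, 4, 5}; δ(3,p) = ∅; δ(4,p) = {2, 3}; δ(5,p) = {4}.
Union: {1, 2, 3, 4, 5}.
After p: {1, 2, 3, 4, 5}.

{1, 2, 3, 4, 5}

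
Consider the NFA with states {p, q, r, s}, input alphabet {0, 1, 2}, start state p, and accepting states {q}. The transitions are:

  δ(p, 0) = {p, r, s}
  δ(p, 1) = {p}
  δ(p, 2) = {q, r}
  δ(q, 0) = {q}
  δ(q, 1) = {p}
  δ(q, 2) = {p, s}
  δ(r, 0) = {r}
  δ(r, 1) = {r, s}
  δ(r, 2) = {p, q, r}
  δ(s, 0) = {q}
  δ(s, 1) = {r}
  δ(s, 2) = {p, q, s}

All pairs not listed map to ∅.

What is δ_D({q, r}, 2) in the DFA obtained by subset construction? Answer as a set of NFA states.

δ(q,2) = {p, s}; δ(r,2) = {p, q, r}.
Union: {p, q, r, s}.

{p, q, r, s}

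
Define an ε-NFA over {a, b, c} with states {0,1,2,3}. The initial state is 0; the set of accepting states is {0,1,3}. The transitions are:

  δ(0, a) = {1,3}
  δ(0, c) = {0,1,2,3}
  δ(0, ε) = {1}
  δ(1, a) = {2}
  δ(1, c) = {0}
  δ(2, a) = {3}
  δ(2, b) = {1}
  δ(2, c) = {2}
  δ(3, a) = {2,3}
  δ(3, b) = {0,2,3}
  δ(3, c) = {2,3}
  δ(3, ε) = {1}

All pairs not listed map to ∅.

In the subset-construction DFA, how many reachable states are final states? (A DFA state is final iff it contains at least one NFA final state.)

3

Start state of the DFA: {0,1} (ε-closure of the NFA start).
{0,1} --a--> {1,2,3}  [new]
{0,1} --b--> ∅  [new]
{0,1} --c--> {0,1,2,3}  [new]
{1,2,3} --a--> {1,2,3}  [seen]
{1,2,3} --b--> {0,1,2,3}  [seen]
{1,2,3} --c--> {0,1,2,3}  [seen]
∅ --a--> ∅  [seen]
∅ --b--> ∅  [seen]
∅ --c--> ∅  [seen]
{0,1,2,3} --a--> {1,2,3}  [seen]
{0,1,2,3} --b--> {0,1,2,3}  [seen]
{0,1,2,3} --c--> {0,1,2,3}  [seen]
Reachable DFA states: {0,1}, {1,2,3}, ∅, {0,1,2,3}.
Accepting DFA states (contain an NFA accepting state): {0,1}, {1,2,3}, {0,1,2,3}.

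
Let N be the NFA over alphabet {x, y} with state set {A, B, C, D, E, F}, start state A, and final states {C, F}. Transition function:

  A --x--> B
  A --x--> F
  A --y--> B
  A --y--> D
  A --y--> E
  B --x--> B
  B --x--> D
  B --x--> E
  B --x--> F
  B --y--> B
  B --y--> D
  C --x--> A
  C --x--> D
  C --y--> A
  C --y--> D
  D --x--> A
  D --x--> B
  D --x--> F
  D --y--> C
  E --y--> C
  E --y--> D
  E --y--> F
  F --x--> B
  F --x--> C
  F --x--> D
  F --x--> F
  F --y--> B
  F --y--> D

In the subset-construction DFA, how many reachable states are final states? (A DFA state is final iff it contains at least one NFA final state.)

Start state of the DFA: {A}.
{A} --x--> {B, F}  [new]
{A} --y--> {B, D, E}  [new]
{B, F} --x--> {B, C, D, E, F}  [new]
{B, F} --y--> {B, D}  [new]
{B, D, E} --x--> {A, B, D, E, F}  [new]
{B, D, E} --y--> {B, C, D, F}  [new]
{B, C, D, E, F} --x--> {A, B, C, D, E, F}  [new]
{B, C, D, E, F} --y--> {A, B, C, D, F}  [new]
{B, D} --x--> {A, B, D, E, F}  [seen]
{B, D} --y--> {B, C, D}  [new]
{A, B, D, E, F} --x--> {A, B, C, D, E, F}  [seen]
{A, B, D, E, F} --y--> {B, C, D, E, F}  [seen]
{B, C, D, F} --x--> {A, B, C, D, E, F}  [seen]
{B, C, D, F} --y--> {A, B, C, D}  [new]
{A, B, C, D, E, F} --x--> {A, B, C, D, E, F}  [seen]
{A, B, C, D, E, F} --y--> {A, B, C, D, E, F}  [seen]
{A, B, C, D, F} --x--> {A, B, C, D, E, F}  [seen]
{A, B, C, D, F} --y--> {A, B, C, D, E}  [new]
{B, C, D} --x--> {A, B, D, E, F}  [seen]
{B, C, D} --y--> {A, B, C, D}  [seen]
{A, B, C, D} --x--> {A, B, D, E, F}  [seen]
{A, B, C, D} --y--> {A, B, C, D, E}  [seen]
{A, B, C, D, E} --x--> {A, B, D, E, F}  [seen]
{A, B, C, D, E} --y--> {A, B, C, D, E, F}  [seen]
Reachable DFA states: {A}, {B, F}, {B, D, E}, {B, C, D, E, F}, {B, D}, {A, B, D, E, F}, {B, C, D, F}, {A, B, C, D, E, F}, {A, B, C, D, F}, {B, C, D}, {A, B, C, D}, {A, B, C, D, E}.
Accepting DFA states (contain an NFA accepting state): {B, F}, {B, C, D, E, F}, {A, B, D, E, F}, {B, C, D, F}, {A, B, C, D, E, F}, {A, B, C, D, F}, {B, C, D}, {A, B, C, D}, {A, B, C, D, E}.

9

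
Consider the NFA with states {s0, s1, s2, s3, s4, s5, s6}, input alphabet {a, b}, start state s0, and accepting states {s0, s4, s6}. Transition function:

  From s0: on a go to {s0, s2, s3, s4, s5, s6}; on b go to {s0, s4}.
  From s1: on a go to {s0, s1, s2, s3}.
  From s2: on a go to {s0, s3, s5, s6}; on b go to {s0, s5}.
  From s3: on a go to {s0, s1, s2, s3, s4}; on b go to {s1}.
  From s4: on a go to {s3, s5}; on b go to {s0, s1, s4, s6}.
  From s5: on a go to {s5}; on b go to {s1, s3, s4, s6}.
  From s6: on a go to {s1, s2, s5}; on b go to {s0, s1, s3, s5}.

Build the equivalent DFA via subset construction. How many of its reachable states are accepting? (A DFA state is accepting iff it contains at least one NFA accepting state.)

Start state of the DFA: {s0}.
{s0} --a--> {s0, s2, s3, s4, s5, s6}  [new]
{s0} --b--> {s0, s4}  [new]
{s0, s2, s3, s4, s5, s6} --a--> {s0, s1, s2, s3, s4, s5, s6}  [new]
{s0, s2, s3, s4, s5, s6} --b--> {s0, s1, s3, s4, s5, s6}  [new]
{s0, s4} --a--> {s0, s2, s3, s4, s5, s6}  [seen]
{s0, s4} --b--> {s0, s1, s4, s6}  [new]
{s0, s1, s2, s3, s4, s5, s6} --a--> {s0, s1, s2, s3, s4, s5, s6}  [seen]
{s0, s1, s2, s3, s4, s5, s6} --b--> {s0, s1, s3, s4, s5, s6}  [seen]
{s0, s1, s3, s4, s5, s6} --a--> {s0, s1, s2, s3, s4, s5, s6}  [seen]
{s0, s1, s3, s4, s5, s6} --b--> {s0, s1, s3, s4, s5, s6}  [seen]
{s0, s1, s4, s6} --a--> {s0, s1, s2, s3, s4, s5, s6}  [seen]
{s0, s1, s4, s6} --b--> {s0, s1, s3, s4, s5, s6}  [seen]
Reachable DFA states: {s0}, {s0, s2, s3, s4, s5, s6}, {s0, s4}, {s0, s1, s2, s3, s4, s5, s6}, {s0, s1, s3, s4, s5, s6}, {s0, s1, s4, s6}.
Accepting DFA states (contain an NFA accepting state): {s0}, {s0, s2, s3, s4, s5, s6}, {s0, s4}, {s0, s1, s2, s3, s4, s5, s6}, {s0, s1, s3, s4, s5, s6}, {s0, s1, s4, s6}.

6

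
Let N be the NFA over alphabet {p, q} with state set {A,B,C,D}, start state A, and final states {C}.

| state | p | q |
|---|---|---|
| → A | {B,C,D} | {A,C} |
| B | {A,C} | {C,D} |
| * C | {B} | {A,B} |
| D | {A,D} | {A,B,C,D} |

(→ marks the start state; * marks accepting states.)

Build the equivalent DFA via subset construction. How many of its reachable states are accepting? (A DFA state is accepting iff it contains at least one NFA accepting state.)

Start state of the DFA: {A}.
{A} --p--> {B,C,D}  [new]
{A} --q--> {A,C}  [new]
{B,C,D} --p--> {A,B,C,D}  [new]
{B,C,D} --q--> {A,B,C,D}  [seen]
{A,C} --p--> {B,C,D}  [seen]
{A,C} --q--> {A,B,C}  [new]
{A,B,C,D} --p--> {A,B,C,D}  [seen]
{A,B,C,D} --q--> {A,B,C,D}  [seen]
{A,B,C} --p--> {A,B,C,D}  [seen]
{A,B,C} --q--> {A,B,C,D}  [seen]
Reachable DFA states: {A}, {B,C,D}, {A,C}, {A,B,C,D}, {A,B,C}.
Accepting DFA states (contain an NFA accepting state): {B,C,D}, {A,C}, {A,B,C,D}, {A,B,C}.

4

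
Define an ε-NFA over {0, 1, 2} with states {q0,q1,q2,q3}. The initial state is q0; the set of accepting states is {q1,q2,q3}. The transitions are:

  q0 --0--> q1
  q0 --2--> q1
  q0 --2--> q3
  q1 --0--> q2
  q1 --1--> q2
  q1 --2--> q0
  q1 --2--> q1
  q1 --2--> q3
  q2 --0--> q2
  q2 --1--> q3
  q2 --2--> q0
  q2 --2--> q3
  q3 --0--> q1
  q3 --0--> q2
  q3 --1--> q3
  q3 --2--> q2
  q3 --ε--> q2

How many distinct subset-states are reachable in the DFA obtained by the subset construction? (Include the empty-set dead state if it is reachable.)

Start state of the DFA: {q0} (ε-closure of the NFA start).
{q0} --0--> {q1}  [new]
{q0} --1--> ∅  [new]
{q0} --2--> {q1,q2,q3}  [new]
{q1} --0--> {q2}  [new]
{q1} --1--> {q2}  [seen]
{q1} --2--> {q0,q1,q2,q3}  [new]
∅ --0--> ∅  [seen]
∅ --1--> ∅  [seen]
∅ --2--> ∅  [seen]
{q1,q2,q3} --0--> {q1,q2}  [new]
{q1,q2,q3} --1--> {q2,q3}  [new]
{q1,q2,q3} --2--> {q0,q1,q2,q3}  [seen]
{q2} --0--> {q2}  [seen]
{q2} --1--> {q2,q3}  [seen]
{q2} --2--> {q0,q2,q3}  [new]
{q0,q1,q2,q3} --0--> {q1,q2}  [seen]
{q0,q1,q2,q3} --1--> {q2,q3}  [seen]
{q0,q1,q2,q3} --2--> {q0,q1,q2,q3}  [seen]
{q1,q2} --0--> {q2}  [seen]
{q1,q2} --1--> {q2,q3}  [seen]
{q1,q2} --2--> {q0,q1,q2,q3}  [seen]
{q2,q3} --0--> {q1,q2}  [seen]
{q2,q3} --1--> {q2,q3}  [seen]
{q2,q3} --2--> {q0,q2,q3}  [seen]
{q0,q2,q3} --0--> {q1,q2}  [seen]
{q0,q2,q3} --1--> {q2,q3}  [seen]
{q0,q2,q3} --2--> {q0,q1,q2,q3}  [seen]
Reachable DFA states: {q0}, {q1}, ∅, {q1,q2,q3}, {q2}, {q0,q1,q2,q3}, {q1,q2}, {q2,q3}, {q0,q2,q3}.

9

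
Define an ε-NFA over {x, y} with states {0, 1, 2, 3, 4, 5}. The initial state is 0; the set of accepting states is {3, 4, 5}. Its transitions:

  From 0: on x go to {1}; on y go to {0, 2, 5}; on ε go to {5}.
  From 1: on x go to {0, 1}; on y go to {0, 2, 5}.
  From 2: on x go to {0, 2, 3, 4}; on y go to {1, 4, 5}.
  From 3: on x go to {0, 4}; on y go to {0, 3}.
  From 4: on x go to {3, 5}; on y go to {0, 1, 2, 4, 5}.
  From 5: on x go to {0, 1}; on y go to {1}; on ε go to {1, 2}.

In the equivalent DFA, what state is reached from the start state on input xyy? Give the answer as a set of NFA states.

Start: {0, 1, 2, 5}.
δ(0,x) = {1}; δ(1,x) = {0, 1}; δ(2,x) = {0, 2, 3, 4}; δ(5,x) = {0, 1}.
Union: {0, 1, 2, 3, 4}.
ε-closure gives {0, 1, 2, 3, 4, 5}.
After x: {0, 1, 2, 3, 4, 5}.
δ(0,y) = {0, 2, 5}; δ(1,y) = {0, 2, 5}; δ(2,y) = {1, 4, 5}; δ(3,y) = {0, 3}; δ(4,y) = {0, 1, 2, 4, 5}; δ(5,y) = {1}.
Union: {0, 1, 2, 3, 4, 5}.
After y: {0, 1, 2, 3, 4, 5}.
δ(0,y) = {0, 2, 5}; δ(1,y) = {0, 2, 5}; δ(2,y) = {1, 4, 5}; δ(3,y) = {0, 3}; δ(4,y) = {0, 1, 2, 4, 5}; δ(5,y) = {1}.
Union: {0, 1, 2, 3, 4, 5}.
After y: {0, 1, 2, 3, 4, 5}.

{0, 1, 2, 3, 4, 5}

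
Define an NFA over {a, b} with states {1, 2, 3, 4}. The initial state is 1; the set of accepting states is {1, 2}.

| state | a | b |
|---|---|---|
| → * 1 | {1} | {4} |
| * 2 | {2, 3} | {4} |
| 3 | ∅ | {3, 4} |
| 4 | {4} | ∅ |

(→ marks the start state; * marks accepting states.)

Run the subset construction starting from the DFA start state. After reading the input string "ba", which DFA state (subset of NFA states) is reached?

{4}

Start: {1}.
δ(1,b) = {4}.
Union: {4}.
After b: {4}.
δ(4,a) = {4}.
Union: {4}.
After a: {4}.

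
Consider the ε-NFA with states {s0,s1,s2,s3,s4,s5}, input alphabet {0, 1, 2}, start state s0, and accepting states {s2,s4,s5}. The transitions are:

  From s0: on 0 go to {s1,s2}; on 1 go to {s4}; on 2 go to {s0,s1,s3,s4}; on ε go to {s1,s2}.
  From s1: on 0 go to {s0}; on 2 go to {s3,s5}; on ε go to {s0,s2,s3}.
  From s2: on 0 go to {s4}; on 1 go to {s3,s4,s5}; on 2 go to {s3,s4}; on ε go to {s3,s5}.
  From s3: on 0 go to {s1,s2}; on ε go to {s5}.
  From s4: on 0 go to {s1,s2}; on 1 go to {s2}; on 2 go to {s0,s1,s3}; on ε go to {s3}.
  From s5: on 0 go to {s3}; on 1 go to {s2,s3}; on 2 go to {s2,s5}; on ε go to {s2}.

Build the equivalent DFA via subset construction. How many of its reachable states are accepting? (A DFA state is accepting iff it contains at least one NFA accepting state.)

3

Start state of the DFA: {s0,s1,s2,s3,s5} (ε-closure of the NFA start).
{s0,s1,s2,s3,s5} --0--> {s0,s1,s2,s3,s4,s5}  [new]
{s0,s1,s2,s3,s5} --1--> {s2,s3,s4,s5}  [new]
{s0,s1,s2,s3,s5} --2--> {s0,s1,s2,s3,s4,s5}  [seen]
{s0,s1,s2,s3,s4,s5} --0--> {s0,s1,s2,s3,s4,s5}  [seen]
{s0,s1,s2,s3,s4,s5} --1--> {s2,s3,s4,s5}  [seen]
{s0,s1,s2,s3,s4,s5} --2--> {s0,s1,s2,s3,s4,s5}  [seen]
{s2,s3,s4,s5} --0--> {s0,s1,s2,s3,s4,s5}  [seen]
{s2,s3,s4,s5} --1--> {s2,s3,s4,s5}  [seen]
{s2,s3,s4,s5} --2--> {s0,s1,s2,s3,s4,s5}  [seen]
Reachable DFA states: {s0,s1,s2,s3,s5}, {s0,s1,s2,s3,s4,s5}, {s2,s3,s4,s5}.
Accepting DFA states (contain an NFA accepting state): {s0,s1,s2,s3,s5}, {s0,s1,s2,s3,s4,s5}, {s2,s3,s4,s5}.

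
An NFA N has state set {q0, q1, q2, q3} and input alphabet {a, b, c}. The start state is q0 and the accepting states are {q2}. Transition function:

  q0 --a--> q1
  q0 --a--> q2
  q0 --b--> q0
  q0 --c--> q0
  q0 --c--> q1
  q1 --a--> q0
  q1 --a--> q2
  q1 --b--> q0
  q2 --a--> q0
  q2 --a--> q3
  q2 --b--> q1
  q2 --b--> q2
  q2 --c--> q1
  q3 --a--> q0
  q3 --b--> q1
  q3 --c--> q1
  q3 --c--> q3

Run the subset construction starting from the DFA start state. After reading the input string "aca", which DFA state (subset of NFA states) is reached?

Start: {q0}.
δ(q0,a) = {q1, q2}.
Union: {q1, q2}.
After a: {q1, q2}.
δ(q1,c) = ∅; δ(q2,c) = {q1}.
Union: {q1}.
After c: {q1}.
δ(q1,a) = {q0, q2}.
Union: {q0, q2}.
After a: {q0, q2}.

{q0, q2}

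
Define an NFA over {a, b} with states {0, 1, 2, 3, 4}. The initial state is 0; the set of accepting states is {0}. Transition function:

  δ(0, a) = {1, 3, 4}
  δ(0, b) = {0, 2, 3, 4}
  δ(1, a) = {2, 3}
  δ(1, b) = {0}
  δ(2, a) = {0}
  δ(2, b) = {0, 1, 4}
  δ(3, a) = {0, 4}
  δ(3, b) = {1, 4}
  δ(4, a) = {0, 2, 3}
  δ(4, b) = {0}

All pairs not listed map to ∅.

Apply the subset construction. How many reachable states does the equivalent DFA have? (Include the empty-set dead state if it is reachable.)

Start state of the DFA: {0}.
{0} --a--> {1, 3, 4}  [new]
{0} --b--> {0, 2, 3, 4}  [new]
{1, 3, 4} --a--> {0, 2, 3, 4}  [seen]
{1, 3, 4} --b--> {0, 1, 4}  [new]
{0, 2, 3, 4} --a--> {0, 1, 2, 3, 4}  [new]
{0, 2, 3, 4} --b--> {0, 1, 2, 3, 4}  [seen]
{0, 1, 4} --a--> {0, 1, 2, 3, 4}  [seen]
{0, 1, 4} --b--> {0, 2, 3, 4}  [seen]
{0, 1, 2, 3, 4} --a--> {0, 1, 2, 3, 4}  [seen]
{0, 1, 2, 3, 4} --b--> {0, 1, 2, 3, 4}  [seen]
Reachable DFA states: {0}, {1, 3, 4}, {0, 2, 3, 4}, {0, 1, 4}, {0, 1, 2, 3, 4}.

5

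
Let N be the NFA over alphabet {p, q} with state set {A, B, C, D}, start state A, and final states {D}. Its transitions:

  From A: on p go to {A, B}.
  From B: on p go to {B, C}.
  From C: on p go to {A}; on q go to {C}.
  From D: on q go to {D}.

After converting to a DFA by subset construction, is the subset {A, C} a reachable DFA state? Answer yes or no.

no

Start state of the DFA: {A}.
{A} --p--> {A, B}  [new]
{A} --q--> ∅  [new]
{A, B} --p--> {A, B, C}  [new]
{A, B} --q--> ∅  [seen]
∅ --p--> ∅  [seen]
∅ --q--> ∅  [seen]
{A, B, C} --p--> {A, B, C}  [seen]
{A, B, C} --q--> {C}  [new]
{C} --p--> {A}  [seen]
{C} --q--> {C}  [seen]
Reachable DFA states: {A}, {A, B}, ∅, {A, B, C}, {C}.
{A, C} is not among them.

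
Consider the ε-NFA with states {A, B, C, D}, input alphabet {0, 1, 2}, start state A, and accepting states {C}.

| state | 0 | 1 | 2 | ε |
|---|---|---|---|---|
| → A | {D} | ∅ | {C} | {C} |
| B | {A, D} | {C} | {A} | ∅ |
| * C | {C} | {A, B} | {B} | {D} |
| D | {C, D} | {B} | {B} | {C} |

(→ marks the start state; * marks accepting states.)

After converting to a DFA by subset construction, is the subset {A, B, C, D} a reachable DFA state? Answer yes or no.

yes

Start state of the DFA: {A, C, D} (ε-closure of the NFA start).
{A, C, D} --0--> {C, D}  [new]
{A, C, D} --1--> {A, B, C, D}  [new]
{A, C, D} --2--> {B, C, D}  [new]
{C, D} --0--> {C, D}  [seen]
{C, D} --1--> {A, B, C, D}  [seen]
{C, D} --2--> {B}  [new]
{A, B, C, D} --0--> {A, C, D}  [seen]
{A, B, C, D} --1--> {A, B, C, D}  [seen]
{A, B, C, D} --2--> {A, B, C, D}  [seen]
{B, C, D} --0--> {A, C, D}  [seen]
{B, C, D} --1--> {A, B, C, D}  [seen]
{B, C, D} --2--> {A, B, C, D}  [seen]
{B} --0--> {A, C, D}  [seen]
{B} --1--> {C, D}  [seen]
{B} --2--> {A, C, D}  [seen]
Reachable DFA states: {A, C, D}, {C, D}, {A, B, C, D}, {B, C, D}, {B}.
{A, B, C, D} is among them.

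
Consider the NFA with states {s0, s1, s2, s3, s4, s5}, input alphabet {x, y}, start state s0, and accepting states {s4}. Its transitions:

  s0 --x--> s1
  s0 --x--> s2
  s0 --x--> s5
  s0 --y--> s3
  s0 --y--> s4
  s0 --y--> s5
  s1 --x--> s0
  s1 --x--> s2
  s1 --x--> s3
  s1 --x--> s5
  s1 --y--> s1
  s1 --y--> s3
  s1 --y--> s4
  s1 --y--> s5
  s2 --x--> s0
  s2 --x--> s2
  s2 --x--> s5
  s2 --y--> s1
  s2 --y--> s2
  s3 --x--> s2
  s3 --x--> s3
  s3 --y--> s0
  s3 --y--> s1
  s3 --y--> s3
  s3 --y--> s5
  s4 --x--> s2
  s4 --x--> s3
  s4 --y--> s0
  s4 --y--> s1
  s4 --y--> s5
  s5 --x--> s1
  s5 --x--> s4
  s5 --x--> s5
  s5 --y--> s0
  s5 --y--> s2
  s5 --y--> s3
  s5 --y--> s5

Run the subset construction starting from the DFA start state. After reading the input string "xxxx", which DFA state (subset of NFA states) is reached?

{s0, s1, s2, s3, s4, s5}

Start: {s0}.
δ(s0,x) = {s1, s2, s5}.
Union: {s1, s2, s5}.
After x: {s1, s2, s5}.
δ(s1,x) = {s0, s2, s3, s5}; δ(s2,x) = {s0, s2, s5}; δ(s5,x) = {s1, s4, s5}.
Union: {s0, s1, s2, s3, s4, s5}.
After x: {s0, s1, s2, s3, s4, s5}.
δ(s0,x) = {s1, s2, s5}; δ(s1,x) = {s0, s2, s3, s5}; δ(s2,x) = {s0, s2, s5}; δ(s3,x) = {s2, s3}; δ(s4,x) = {s2, s3}; δ(s5,x) = {s1, s4, s5}.
Union: {s0, s1, s2, s3, s4, s5}.
After x: {s0, s1, s2, s3, s4, s5}.
δ(s0,x) = {s1, s2, s5}; δ(s1,x) = {s0, s2, s3, s5}; δ(s2,x) = {s0, s2, s5}; δ(s3,x) = {s2, s3}; δ(s4,x) = {s2, s3}; δ(s5,x) = {s1, s4, s5}.
Union: {s0, s1, s2, s3, s4, s5}.
After x: {s0, s1, s2, s3, s4, s5}.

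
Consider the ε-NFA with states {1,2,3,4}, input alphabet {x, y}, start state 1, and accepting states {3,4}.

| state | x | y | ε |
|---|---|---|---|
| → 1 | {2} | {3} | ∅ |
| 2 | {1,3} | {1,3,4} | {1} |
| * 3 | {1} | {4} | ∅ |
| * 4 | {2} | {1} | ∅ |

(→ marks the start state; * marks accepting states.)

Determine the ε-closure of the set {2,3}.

{1,2,3}

Begin with {2,3}.
2 →ε {1}; add 1.
ε-closure = {1,2,3}.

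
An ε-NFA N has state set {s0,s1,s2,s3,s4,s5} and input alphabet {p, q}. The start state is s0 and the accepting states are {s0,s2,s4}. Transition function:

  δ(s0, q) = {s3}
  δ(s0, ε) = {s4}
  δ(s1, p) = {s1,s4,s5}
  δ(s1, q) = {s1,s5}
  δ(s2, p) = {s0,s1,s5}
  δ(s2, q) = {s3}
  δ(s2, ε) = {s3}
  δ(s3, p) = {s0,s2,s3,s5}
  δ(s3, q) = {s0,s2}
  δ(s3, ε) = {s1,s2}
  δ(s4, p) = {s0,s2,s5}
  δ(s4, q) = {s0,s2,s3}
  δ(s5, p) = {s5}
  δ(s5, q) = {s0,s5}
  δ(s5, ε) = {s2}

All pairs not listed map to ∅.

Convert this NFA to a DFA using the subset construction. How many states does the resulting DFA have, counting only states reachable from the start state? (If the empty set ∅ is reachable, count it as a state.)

Start state of the DFA: {s0,s4} (ε-closure of the NFA start).
{s0,s4} --p--> {s0,s1,s2,s3,s4,s5}  [new]
{s0,s4} --q--> {s0,s1,s2,s3,s4}  [new]
{s0,s1,s2,s3,s4,s5} --p--> {s0,s1,s2,s3,s4,s5}  [seen]
{s0,s1,s2,s3,s4,s5} --q--> {s0,s1,s2,s3,s4,s5}  [seen]
{s0,s1,s2,s3,s4} --p--> {s0,s1,s2,s3,s4,s5}  [seen]
{s0,s1,s2,s3,s4} --q--> {s0,s1,s2,s3,s4,s5}  [seen]
Reachable DFA states: {s0,s4}, {s0,s1,s2,s3,s4,s5}, {s0,s1,s2,s3,s4}.

3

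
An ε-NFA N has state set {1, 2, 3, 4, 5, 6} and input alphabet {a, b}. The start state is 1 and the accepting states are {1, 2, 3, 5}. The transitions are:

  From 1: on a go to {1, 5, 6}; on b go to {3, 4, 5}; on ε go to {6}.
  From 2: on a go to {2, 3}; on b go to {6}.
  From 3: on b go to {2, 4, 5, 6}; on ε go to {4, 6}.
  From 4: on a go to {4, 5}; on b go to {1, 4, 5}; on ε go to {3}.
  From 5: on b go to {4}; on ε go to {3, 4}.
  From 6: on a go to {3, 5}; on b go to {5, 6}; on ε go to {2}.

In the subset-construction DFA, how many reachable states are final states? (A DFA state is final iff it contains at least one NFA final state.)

Start state of the DFA: {1, 2, 6} (ε-closure of the NFA start).
{1, 2, 6} --a--> {1, 2, 3, 4, 5, 6}  [new]
{1, 2, 6} --b--> {2, 3, 4, 5, 6}  [new]
{1, 2, 3, 4, 5, 6} --a--> {1, 2, 3, 4, 5, 6}  [seen]
{1, 2, 3, 4, 5, 6} --b--> {1, 2, 3, 4, 5, 6}  [seen]
{2, 3, 4, 5, 6} --a--> {2, 3, 4, 5, 6}  [seen]
{2, 3, 4, 5, 6} --b--> {1, 2, 3, 4, 5, 6}  [seen]
Reachable DFA states: {1, 2, 6}, {1, 2, 3, 4, 5, 6}, {2, 3, 4, 5, 6}.
Accepting DFA states (contain an NFA accepting state): {1, 2, 6}, {1, 2, 3, 4, 5, 6}, {2, 3, 4, 5, 6}.

3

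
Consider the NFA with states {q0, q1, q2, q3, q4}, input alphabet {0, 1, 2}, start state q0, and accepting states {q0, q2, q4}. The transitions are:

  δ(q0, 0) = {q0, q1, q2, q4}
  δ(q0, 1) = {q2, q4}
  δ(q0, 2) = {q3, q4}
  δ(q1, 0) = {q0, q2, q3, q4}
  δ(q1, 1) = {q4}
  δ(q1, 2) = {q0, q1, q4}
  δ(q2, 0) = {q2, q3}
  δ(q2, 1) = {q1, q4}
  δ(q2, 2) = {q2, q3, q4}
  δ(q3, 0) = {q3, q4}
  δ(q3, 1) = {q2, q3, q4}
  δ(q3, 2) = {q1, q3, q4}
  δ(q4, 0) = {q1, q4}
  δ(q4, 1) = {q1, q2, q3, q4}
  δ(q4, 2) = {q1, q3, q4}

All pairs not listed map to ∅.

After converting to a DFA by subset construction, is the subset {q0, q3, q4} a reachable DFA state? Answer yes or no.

Start state of the DFA: {q0}.
{q0} --0--> {q0, q1, q2, q4}  [new]
{q0} --1--> {q2, q4}  [new]
{q0} --2--> {q3, q4}  [new]
{q0, q1, q2, q4} --0--> {q0, q1, q2, q3, q4}  [new]
{q0, q1, q2, q4} --1--> {q1, q2, q3, q4}  [new]
{q0, q1, q2, q4} --2--> {q0, q1, q2, q3, q4}  [seen]
{q2, q4} --0--> {q1, q2, q3, q4}  [seen]
{q2, q4} --1--> {q1, q2, q3, q4}  [seen]
{q2, q4} --2--> {q1, q2, q3, q4}  [seen]
{q3, q4} --0--> {q1, q3, q4}  [new]
{q3, q4} --1--> {q1, q2, q3, q4}  [seen]
{q3, q4} --2--> {q1, q3, q4}  [seen]
{q0, q1, q2, q3, q4} --0--> {q0, q1, q2, q3, q4}  [seen]
{q0, q1, q2, q3, q4} --1--> {q1, q2, q3, q4}  [seen]
{q0, q1, q2, q3, q4} --2--> {q0, q1, q2, q3, q4}  [seen]
{q1, q2, q3, q4} --0--> {q0, q1, q2, q3, q4}  [seen]
{q1, q2, q3, q4} --1--> {q1, q2, q3, q4}  [seen]
{q1, q2, q3, q4} --2--> {q0, q1, q2, q3, q4}  [seen]
{q1, q3, q4} --0--> {q0, q1, q2, q3, q4}  [seen]
{q1, q3, q4} --1--> {q1, q2, q3, q4}  [seen]
{q1, q3, q4} --2--> {q0, q1, q3, q4}  [new]
{q0, q1, q3, q4} --0--> {q0, q1, q2, q3, q4}  [seen]
{q0, q1, q3, q4} --1--> {q1, q2, q3, q4}  [seen]
{q0, q1, q3, q4} --2--> {q0, q1, q3, q4}  [seen]
Reachable DFA states: {q0}, {q0, q1, q2, q4}, {q2, q4}, {q3, q4}, {q0, q1, q2, q3, q4}, {q1, q2, q3, q4}, {q1, q3, q4}, {q0, q1, q3, q4}.
{q0, q3, q4} is not among them.

no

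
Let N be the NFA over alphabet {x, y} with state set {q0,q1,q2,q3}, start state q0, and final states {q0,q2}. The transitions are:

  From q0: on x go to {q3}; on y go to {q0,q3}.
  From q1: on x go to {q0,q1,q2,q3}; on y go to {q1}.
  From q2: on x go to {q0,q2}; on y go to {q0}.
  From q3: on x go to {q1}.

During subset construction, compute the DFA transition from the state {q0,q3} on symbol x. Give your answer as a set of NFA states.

{q1,q3}

δ(q0,x) = {q3}; δ(q3,x) = {q1}.
Union: {q1,q3}.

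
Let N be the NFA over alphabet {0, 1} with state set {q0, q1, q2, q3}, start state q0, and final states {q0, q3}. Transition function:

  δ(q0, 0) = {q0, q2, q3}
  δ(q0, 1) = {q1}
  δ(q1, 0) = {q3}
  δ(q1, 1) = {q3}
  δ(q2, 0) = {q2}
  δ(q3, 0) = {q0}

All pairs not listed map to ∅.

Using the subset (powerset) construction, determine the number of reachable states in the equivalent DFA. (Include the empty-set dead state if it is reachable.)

5

Start state of the DFA: {q0}.
{q0} --0--> {q0, q2, q3}  [new]
{q0} --1--> {q1}  [new]
{q0, q2, q3} --0--> {q0, q2, q3}  [seen]
{q0, q2, q3} --1--> {q1}  [seen]
{q1} --0--> {q3}  [new]
{q1} --1--> {q3}  [seen]
{q3} --0--> {q0}  [seen]
{q3} --1--> ∅  [new]
∅ --0--> ∅  [seen]
∅ --1--> ∅  [seen]
Reachable DFA states: {q0}, {q0, q2, q3}, {q1}, {q3}, ∅.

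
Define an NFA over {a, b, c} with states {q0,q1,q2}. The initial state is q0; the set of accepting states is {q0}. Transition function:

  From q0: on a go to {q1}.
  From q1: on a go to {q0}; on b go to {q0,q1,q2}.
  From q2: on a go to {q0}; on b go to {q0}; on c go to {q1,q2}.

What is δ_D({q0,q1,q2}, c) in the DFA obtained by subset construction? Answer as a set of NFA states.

{q1,q2}

δ(q0,c) = ∅; δ(q1,c) = ∅; δ(q2,c) = {q1,q2}.
Union: {q1,q2}.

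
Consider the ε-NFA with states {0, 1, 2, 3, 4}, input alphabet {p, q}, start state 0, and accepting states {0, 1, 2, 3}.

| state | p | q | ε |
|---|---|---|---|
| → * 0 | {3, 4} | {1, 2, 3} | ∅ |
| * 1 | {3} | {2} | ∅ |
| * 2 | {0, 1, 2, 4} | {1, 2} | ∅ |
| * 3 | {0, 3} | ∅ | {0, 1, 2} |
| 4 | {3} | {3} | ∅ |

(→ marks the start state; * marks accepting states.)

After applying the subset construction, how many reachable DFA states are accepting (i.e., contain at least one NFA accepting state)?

3

Start state of the DFA: {0} (ε-closure of the NFA start).
{0} --p--> {0, 1, 2, 3, 4}  [new]
{0} --q--> {0, 1, 2, 3}  [new]
{0, 1, 2, 3, 4} --p--> {0, 1, 2, 3, 4}  [seen]
{0, 1, 2, 3, 4} --q--> {0, 1, 2, 3}  [seen]
{0, 1, 2, 3} --p--> {0, 1, 2, 3, 4}  [seen]
{0, 1, 2, 3} --q--> {0, 1, 2, 3}  [seen]
Reachable DFA states: {0}, {0, 1, 2, 3, 4}, {0, 1, 2, 3}.
Accepting DFA states (contain an NFA accepting state): {0}, {0, 1, 2, 3, 4}, {0, 1, 2, 3}.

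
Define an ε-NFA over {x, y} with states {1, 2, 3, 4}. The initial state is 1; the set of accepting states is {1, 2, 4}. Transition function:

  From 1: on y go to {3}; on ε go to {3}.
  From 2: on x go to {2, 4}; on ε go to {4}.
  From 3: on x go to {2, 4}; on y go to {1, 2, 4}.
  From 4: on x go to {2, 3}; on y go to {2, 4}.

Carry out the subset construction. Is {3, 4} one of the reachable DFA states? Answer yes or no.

Start state of the DFA: {1, 3} (ε-closure of the NFA start).
{1, 3} --x--> {2, 4}  [new]
{1, 3} --y--> {1, 2, 3, 4}  [new]
{2, 4} --x--> {2, 3, 4}  [new]
{2, 4} --y--> {2, 4}  [seen]
{1, 2, 3, 4} --x--> {2, 3, 4}  [seen]
{1, 2, 3, 4} --y--> {1, 2, 3, 4}  [seen]
{2, 3, 4} --x--> {2, 3, 4}  [seen]
{2, 3, 4} --y--> {1, 2, 3, 4}  [seen]
Reachable DFA states: {1, 3}, {2, 4}, {1, 2, 3, 4}, {2, 3, 4}.
{3, 4} is not among them.

no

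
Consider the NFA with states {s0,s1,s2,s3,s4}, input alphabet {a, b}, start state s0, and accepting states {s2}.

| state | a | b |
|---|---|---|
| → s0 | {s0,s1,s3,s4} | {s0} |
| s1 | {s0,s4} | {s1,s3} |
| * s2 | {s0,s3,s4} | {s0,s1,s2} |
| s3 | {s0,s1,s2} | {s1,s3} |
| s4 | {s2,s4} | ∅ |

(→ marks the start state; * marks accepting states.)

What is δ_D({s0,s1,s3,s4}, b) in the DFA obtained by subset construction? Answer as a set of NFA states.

δ(s0,b) = {s0}; δ(s1,b) = {s1,s3}; δ(s3,b) = {s1,s3}; δ(s4,b) = ∅.
Union: {s0,s1,s3}.

{s0,s1,s3}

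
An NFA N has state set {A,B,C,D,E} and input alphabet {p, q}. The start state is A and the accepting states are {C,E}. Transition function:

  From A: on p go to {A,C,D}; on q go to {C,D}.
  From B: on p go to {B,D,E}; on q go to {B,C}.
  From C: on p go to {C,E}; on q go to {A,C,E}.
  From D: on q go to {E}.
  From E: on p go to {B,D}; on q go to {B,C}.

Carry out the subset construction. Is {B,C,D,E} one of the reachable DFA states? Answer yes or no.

yes

Start state of the DFA: {A}.
{A} --p--> {A,C,D}  [new]
{A} --q--> {C,D}  [new]
{A,C,D} --p--> {A,C,D,E}  [new]
{A,C,D} --q--> {A,C,D,E}  [seen]
{C,D} --p--> {C,E}  [new]
{C,D} --q--> {A,C,E}  [new]
{A,C,D,E} --p--> {A,B,C,D,E}  [new]
{A,C,D,E} --q--> {A,B,C,D,E}  [seen]
{C,E} --p--> {B,C,D,E}  [new]
{C,E} --q--> {A,B,C,E}  [new]
{A,C,E} --p--> {A,B,C,D,E}  [seen]
{A,C,E} --q--> {A,B,C,D,E}  [seen]
{A,B,C,D,E} --p--> {A,B,C,D,E}  [seen]
{A,B,C,D,E} --q--> {A,B,C,D,E}  [seen]
{B,C,D,E} --p--> {B,C,D,E}  [seen]
{B,C,D,E} --q--> {A,B,C,E}  [seen]
{A,B,C,E} --p--> {A,B,C,D,E}  [seen]
{A,B,C,E} --q--> {A,B,C,D,E}  [seen]
Reachable DFA states: {A}, {A,C,D}, {C,D}, {A,C,D,E}, {C,E}, {A,C,E}, {A,B,C,D,E}, {B,C,D,E}, {A,B,C,E}.
{B,C,D,E} is among them.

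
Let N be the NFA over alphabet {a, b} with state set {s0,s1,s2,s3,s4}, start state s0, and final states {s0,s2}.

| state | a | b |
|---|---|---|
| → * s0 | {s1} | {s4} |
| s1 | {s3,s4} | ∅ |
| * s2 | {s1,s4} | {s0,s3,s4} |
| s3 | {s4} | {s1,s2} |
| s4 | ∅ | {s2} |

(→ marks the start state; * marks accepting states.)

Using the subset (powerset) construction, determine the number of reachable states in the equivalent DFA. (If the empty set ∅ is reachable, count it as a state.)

Start state of the DFA: {s0}.
{s0} --a--> {s1}  [new]
{s0} --b--> {s4}  [new]
{s1} --a--> {s3,s4}  [new]
{s1} --b--> ∅  [new]
{s4} --a--> ∅  [seen]
{s4} --b--> {s2}  [new]
{s3,s4} --a--> {s4}  [seen]
{s3,s4} --b--> {s1,s2}  [new]
∅ --a--> ∅  [seen]
∅ --b--> ∅  [seen]
{s2} --a--> {s1,s4}  [new]
{s2} --b--> {s0,s3,s4}  [new]
{s1,s2} --a--> {s1,s3,s4}  [new]
{s1,s2} --b--> {s0,s3,s4}  [seen]
{s1,s4} --a--> {s3,s4}  [seen]
{s1,s4} --b--> {s2}  [seen]
{s0,s3,s4} --a--> {s1,s4}  [seen]
{s0,s3,s4} --b--> {s1,s2,s4}  [new]
{s1,s3,s4} --a--> {s3,s4}  [seen]
{s1,s3,s4} --b--> {s1,s2}  [seen]
{s1,s2,s4} --a--> {s1,s3,s4}  [seen]
{s1,s2,s4} --b--> {s0,s2,s3,s4}  [new]
{s0,s2,s3,s4} --a--> {s1,s4}  [seen]
{s0,s2,s3,s4} --b--> {s0,s1,s2,s3,s4}  [new]
{s0,s1,s2,s3,s4} --a--> {s1,s3,s4}  [seen]
{s0,s1,s2,s3,s4} --b--> {s0,s1,s2,s3,s4}  [seen]
Reachable DFA states: {s0}, {s1}, {s4}, {s3,s4}, ∅, {s2}, {s1,s2}, {s1,s4}, {s0,s3,s4}, {s1,s3,s4}, {s1,s2,s4}, {s0,s2,s3,s4}, {s0,s1,s2,s3,s4}.

13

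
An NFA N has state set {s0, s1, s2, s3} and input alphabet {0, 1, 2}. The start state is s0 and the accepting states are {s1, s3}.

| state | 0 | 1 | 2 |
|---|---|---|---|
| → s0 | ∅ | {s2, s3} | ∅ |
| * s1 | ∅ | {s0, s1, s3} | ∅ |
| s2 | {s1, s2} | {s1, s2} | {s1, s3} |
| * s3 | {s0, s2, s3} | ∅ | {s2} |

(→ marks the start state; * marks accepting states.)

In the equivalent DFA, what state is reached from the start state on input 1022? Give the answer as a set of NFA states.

{s1, s2, s3}

Start: {s0}.
δ(s0,1) = {s2, s3}.
Union: {s2, s3}.
After 1: {s2, s3}.
δ(s2,0) = {s1, s2}; δ(s3,0) = {s0, s2, s3}.
Union: {s0, s1, s2, s3}.
After 0: {s0, s1, s2, s3}.
δ(s0,2) = ∅; δ(s1,2) = ∅; δ(s2,2) = {s1, s3}; δ(s3,2) = {s2}.
Union: {s1, s2, s3}.
After 2: {s1, s2, s3}.
δ(s1,2) = ∅; δ(s2,2) = {s1, s3}; δ(s3,2) = {s2}.
Union: {s1, s2, s3}.
After 2: {s1, s2, s3}.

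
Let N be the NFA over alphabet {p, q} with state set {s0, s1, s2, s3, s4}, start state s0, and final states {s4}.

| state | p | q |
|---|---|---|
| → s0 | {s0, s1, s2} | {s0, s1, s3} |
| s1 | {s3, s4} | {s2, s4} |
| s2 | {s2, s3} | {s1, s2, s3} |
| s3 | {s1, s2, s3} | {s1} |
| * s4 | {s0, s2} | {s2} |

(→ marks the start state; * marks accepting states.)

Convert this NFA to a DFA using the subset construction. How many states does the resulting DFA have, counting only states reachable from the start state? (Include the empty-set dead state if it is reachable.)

4

Start state of the DFA: {s0}.
{s0} --p--> {s0, s1, s2}  [new]
{s0} --q--> {s0, s1, s3}  [new]
{s0, s1, s2} --p--> {s0, s1, s2, s3, s4}  [new]
{s0, s1, s2} --q--> {s0, s1, s2, s3, s4}  [seen]
{s0, s1, s3} --p--> {s0, s1, s2, s3, s4}  [seen]
{s0, s1, s3} --q--> {s0, s1, s2, s3, s4}  [seen]
{s0, s1, s2, s3, s4} --p--> {s0, s1, s2, s3, s4}  [seen]
{s0, s1, s2, s3, s4} --q--> {s0, s1, s2, s3, s4}  [seen]
Reachable DFA states: {s0}, {s0, s1, s2}, {s0, s1, s3}, {s0, s1, s2, s3, s4}.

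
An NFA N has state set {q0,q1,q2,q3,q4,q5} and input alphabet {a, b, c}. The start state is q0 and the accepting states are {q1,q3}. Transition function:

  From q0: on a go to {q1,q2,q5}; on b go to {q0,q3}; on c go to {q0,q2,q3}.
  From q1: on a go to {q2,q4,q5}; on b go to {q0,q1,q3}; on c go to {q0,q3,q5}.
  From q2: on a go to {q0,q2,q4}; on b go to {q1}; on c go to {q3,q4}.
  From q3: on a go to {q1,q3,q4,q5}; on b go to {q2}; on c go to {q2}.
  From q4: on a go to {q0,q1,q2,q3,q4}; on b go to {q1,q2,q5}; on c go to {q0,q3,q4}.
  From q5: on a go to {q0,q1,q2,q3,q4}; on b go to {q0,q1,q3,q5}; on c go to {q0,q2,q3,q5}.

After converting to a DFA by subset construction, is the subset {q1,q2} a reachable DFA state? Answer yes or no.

no

Start state of the DFA: {q0}.
{q0} --a--> {q1,q2,q5}  [new]
{q0} --b--> {q0,q3}  [new]
{q0} --c--> {q0,q2,q3}  [new]
{q1,q2,q5} --a--> {q0,q1,q2,q3,q4,q5}  [new]
{q1,q2,q5} --b--> {q0,q1,q3,q5}  [new]
{q1,q2,q5} --c--> {q0,q2,q3,q4,q5}  [new]
{q0,q3} --a--> {q1,q2,q3,q4,q5}  [new]
{q0,q3} --b--> {q0,q2,q3}  [seen]
{q0,q3} --c--> {q0,q2,q3}  [seen]
{q0,q2,q3} --a--> {q0,q1,q2,q3,q4,q5}  [seen]
{q0,q2,q3} --b--> {q0,q1,q2,q3}  [new]
{q0,q2,q3} --c--> {q0,q2,q3,q4}  [new]
{q0,q1,q2,q3,q4,q5} --a--> {q0,q1,q2,q3,q4,q5}  [seen]
{q0,q1,q2,q3,q4,q5} --b--> {q0,q1,q2,q3,q5}  [new]
{q0,q1,q2,q3,q4,q5} --c--> {q0,q2,q3,q4,q5}  [seen]
{q0,q1,q3,q5} --a--> {q0,q1,q2,q3,q4,q5}  [seen]
{q0,q1,q3,q5} --b--> {q0,q1,q2,q3,q5}  [seen]
{q0,q1,q3,q5} --c--> {q0,q2,q3,q5}  [new]
{q0,q2,q3,q4,q5} --a--> {q0,q1,q2,q3,q4,q5}  [seen]
{q0,q2,q3,q4,q5} --b--> {q0,q1,q2,q3,q5}  [seen]
{q0,q2,q3,q4,q5} --c--> {q0,q2,q3,q4,q5}  [seen]
{q1,q2,q3,q4,q5} --a--> {q0,q1,q2,q3,q4,q5}  [seen]
{q1,q2,q3,q4,q5} --b--> {q0,q1,q2,q3,q5}  [seen]
{q1,q2,q3,q4,q5} --c--> {q0,q2,q3,q4,q5}  [seen]
{q0,q1,q2,q3} --a--> {q0,q1,q2,q3,q4,q5}  [seen]
{q0,q1,q2,q3} --b--> {q0,q1,q2,q3}  [seen]
{q0,q1,q2,q3} --c--> {q0,q2,q3,q4,q5}  [seen]
{q0,q2,q3,q4} --a--> {q0,q1,q2,q3,q4,q5}  [seen]
{q0,q2,q3,q4} --b--> {q0,q1,q2,q3,q5}  [seen]
{q0,q2,q3,q4} --c--> {q0,q2,q3,q4}  [seen]
{q0,q1,q2,q3,q5} --a--> {q0,q1,q2,q3,q4,q5}  [seen]
{q0,q1,q2,q3,q5} --b--> {q0,q1,q2,q3,q5}  [seen]
{q0,q1,q2,q3,q5} --c--> {q0,q2,q3,q4,q5}  [seen]
{q0,q2,q3,q5} --a--> {q0,q1,q2,q3,q4,q5}  [seen]
{q0,q2,q3,q5} --b--> {q0,q1,q2,q3,q5}  [seen]
{q0,q2,q3,q5} --c--> {q0,q2,q3,q4,q5}  [seen]
Reachable DFA states: {q0}, {q1,q2,q5}, {q0,q3}, {q0,q2,q3}, {q0,q1,q2,q3,q4,q5}, {q0,q1,q3,q5}, {q0,q2,q3,q4,q5}, {q1,q2,q3,q4,q5}, {q0,q1,q2,q3}, {q0,q2,q3,q4}, {q0,q1,q2,q3,q5}, {q0,q2,q3,q5}.
{q1,q2} is not among them.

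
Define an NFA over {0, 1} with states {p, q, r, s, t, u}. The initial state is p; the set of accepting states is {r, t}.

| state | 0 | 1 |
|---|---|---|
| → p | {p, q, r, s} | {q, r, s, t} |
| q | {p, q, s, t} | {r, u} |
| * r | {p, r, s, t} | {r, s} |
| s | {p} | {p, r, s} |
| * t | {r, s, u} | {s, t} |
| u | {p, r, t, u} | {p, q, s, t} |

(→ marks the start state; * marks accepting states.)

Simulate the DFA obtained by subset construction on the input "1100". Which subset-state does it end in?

Start: {p}.
δ(p,1) = {q, r, s, t}.
Union: {q, r, s, t}.
After 1: {q, r, s, t}.
δ(q,1) = {r, u}; δ(r,1) = {r, s}; δ(s,1) = {p, r, s}; δ(t,1) = {s, t}.
Union: {p, r, s, t, u}.
After 1: {p, r, s, t, u}.
δ(p,0) = {p, q, r, s}; δ(r,0) = {p, r, s, t}; δ(s,0) = {p}; δ(t,0) = {r, s, u}; δ(u,0) = {p, r, t, u}.
Union: {p, q, r, s, t, u}.
After 0: {p, q, r, s, t, u}.
δ(p,0) = {p, q, r, s}; δ(q,0) = {p, q, s, t}; δ(r,0) = {p, r, s, t}; δ(s,0) = {p}; δ(t,0) = {r, s, u}; δ(u,0) = {p, r, t, u}.
Union: {p, q, r, s, t, u}.
After 0: {p, q, r, s, t, u}.

{p, q, r, s, t, u}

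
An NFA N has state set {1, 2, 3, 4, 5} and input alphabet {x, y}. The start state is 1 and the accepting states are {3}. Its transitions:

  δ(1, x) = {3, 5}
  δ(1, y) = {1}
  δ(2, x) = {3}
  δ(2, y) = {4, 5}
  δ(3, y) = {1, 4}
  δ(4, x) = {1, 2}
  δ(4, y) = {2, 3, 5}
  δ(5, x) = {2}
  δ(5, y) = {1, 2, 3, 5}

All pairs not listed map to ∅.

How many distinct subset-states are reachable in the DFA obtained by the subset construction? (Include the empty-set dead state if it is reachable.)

13

Start state of the DFA: {1}.
{1} --x--> {3, 5}  [new]
{1} --y--> {1}  [seen]
{3, 5} --x--> {2}  [new]
{3, 5} --y--> {1, 2, 3, 4, 5}  [new]
{2} --x--> {3}  [new]
{2} --y--> {4, 5}  [new]
{1, 2, 3, 4, 5} --x--> {1, 2, 3, 5}  [new]
{1, 2, 3, 4, 5} --y--> {1, 2, 3, 4, 5}  [seen]
{3} --x--> ∅  [new]
{3} --y--> {1, 4}  [new]
{4, 5} --x--> {1, 2}  [new]
{4, 5} --y--> {1, 2, 3, 5}  [seen]
{1, 2, 3, 5} --x--> {2, 3, 5}  [new]
{1, 2, 3, 5} --y--> {1, 2, 3, 4, 5}  [seen]
∅ --x--> ∅  [seen]
∅ --y--> ∅  [seen]
{1, 4} --x--> {1, 2, 3, 5}  [seen]
{1, 4} --y--> {1, 2, 3, 5}  [seen]
{1, 2} --x--> {3, 5}  [seen]
{1, 2} --y--> {1, 4, 5}  [new]
{2, 3, 5} --x--> {2, 3}  [new]
{2, 3, 5} --y--> {1, 2, 3, 4, 5}  [seen]
{1, 4, 5} --x--> {1, 2, 3, 5}  [seen]
{1, 4, 5} --y--> {1, 2, 3, 5}  [seen]
{2, 3} --x--> {3}  [seen]
{2, 3} --y--> {1, 4, 5}  [seen]
Reachable DFA states: {1}, {3, 5}, {2}, {1, 2, 3, 4, 5}, {3}, {4, 5}, {1, 2, 3, 5}, ∅, {1, 4}, {1, 2}, {2, 3, 5}, {1, 4, 5}, {2, 3}.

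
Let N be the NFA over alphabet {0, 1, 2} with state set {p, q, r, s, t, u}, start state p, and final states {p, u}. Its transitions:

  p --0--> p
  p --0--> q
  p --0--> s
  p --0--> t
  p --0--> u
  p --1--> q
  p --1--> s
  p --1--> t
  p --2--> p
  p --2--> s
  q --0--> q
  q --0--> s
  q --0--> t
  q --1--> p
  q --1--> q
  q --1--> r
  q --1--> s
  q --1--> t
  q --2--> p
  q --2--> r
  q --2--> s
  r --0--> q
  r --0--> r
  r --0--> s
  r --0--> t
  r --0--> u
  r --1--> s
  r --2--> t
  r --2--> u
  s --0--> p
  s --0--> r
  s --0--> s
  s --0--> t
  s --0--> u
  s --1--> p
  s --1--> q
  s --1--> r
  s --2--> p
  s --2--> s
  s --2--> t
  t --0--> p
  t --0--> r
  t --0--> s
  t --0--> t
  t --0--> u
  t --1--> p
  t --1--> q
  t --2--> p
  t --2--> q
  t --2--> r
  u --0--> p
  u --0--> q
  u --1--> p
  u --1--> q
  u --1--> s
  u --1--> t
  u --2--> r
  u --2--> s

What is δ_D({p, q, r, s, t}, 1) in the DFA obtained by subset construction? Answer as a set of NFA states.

δ(p,1) = {q, s, t}; δ(q,1) = {p, q, r, s, t}; δ(r,1) = {s}; δ(s,1) = {p, q, r}; δ(t,1) = {p, q}.
Union: {p, q, r, s, t}.

{p, q, r, s, t}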